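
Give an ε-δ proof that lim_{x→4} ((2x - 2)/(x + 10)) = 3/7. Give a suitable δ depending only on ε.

Let ε > 0. We want δ > 0 with 0 < |x − 4| < δ ⇒ |(2x - 2)/(x + 10) − (3/7)| < ε.
Combining over a common denominator, (2x - 2)/(x + 10) − (3/7) = [(2x - 2)·14 − 6·(x + 10)] / [14·(x + 10)] = 22(x − 4) / (14(x + 10)).
So |(2x - 2)/(x + 10) − (3/7)| = 22|x − 4| / (14·|x + 10|).
Restrict δ ≤ 7. Then |x − 4| < 7 gives |x + 10| = |(x − 4) + 14| ≥ 14 − 7 = 7.
Hence |(2x - 2)/(x + 10) − (3/7)| < 22|x − 4|/(14·7) = (11/49)|x − 4|, which is < ε once |x − 4| < (49/11)ε.
Take δ = min(7, (49/11)ε). Then 0 < |x − 4| < δ forces both bounds, so |(2x - 2)/(x + 10) − (3/7)| < ε.

δ = min(7, (49/11)ε)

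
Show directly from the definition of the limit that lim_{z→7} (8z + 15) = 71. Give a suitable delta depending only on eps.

Let eps > 0. We need delta > 0 so that 0 < |z − 7| < delta implies |(8z + 15) − 71| < eps.
|(8z + 15) − 71| = |8z - 56| = 8|z − 7|.
So 8|z − 7| < eps exactly when |z − 7| < eps/8.
Choosing delta = eps/8 gives |(8z + 15) − 71| = 8|z − 7| < eps whenever |z − 7| < delta.

delta = eps/8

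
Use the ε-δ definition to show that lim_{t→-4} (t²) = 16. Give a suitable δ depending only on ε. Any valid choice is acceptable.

δ = min(1, ε/9)

Let ε > 0 be given. We seek δ > 0 with 0 < |t + 4| < δ ⇒ |t² − 16| < ε.
Factor: t² − 16 = (t + 4)(t - 4), so |t² − 16| = |t + 4|·|t - 4|.
Impose δ ≤ 1 so that |t| < 5; then |t - 4| ≤ 9.
Hence |t² − 16| ≤ 9|t + 4|, which is < ε once |t + 4| < ε/9.
Take δ = min(1, ε/9). If 0 < |t + 4| < δ then both bounds hold and |t² − 16| ≤ 9|t + 4| < 9·(ε/9) = ε.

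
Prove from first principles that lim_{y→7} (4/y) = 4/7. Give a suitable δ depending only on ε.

Suppose ε > 0. We seek δ > 0 such that 0 < |y − 7| < δ implies |4/y − (4/7)| < ε.
|4/y − (4/7)| = 4·|7 − y|/(7·|y|) = 4|y − 7|/(7|y|).
Require δ ≤ 7/2 so that |y| > 7 − 7/2 = 7/2, hence 7|y| > 49/2.
Then |4/y − (4/7)| < 4|y − 7|/(49/2), which is < ε when |y − 7| < (49/8)ε.
Take δ = min(7/2, (49/8)ε). Then 0 < |y − 7| < δ gives both |y − 7| < 7/2 and |y − 7| < (49/8)ε, so |4/y − (4/7)| < ε.

δ = min(7/2, (49/8)ε)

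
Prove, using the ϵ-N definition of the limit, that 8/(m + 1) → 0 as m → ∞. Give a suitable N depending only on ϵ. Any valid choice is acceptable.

N = 8/ϵ

Let ϵ > 0. For m ≥ 1, |8/(m + 1) − 0| = 8/(m + 1) ≤ 8/m.
We need 8/m < ϵ, i.e. m > 8/ϵ.
Take N = 8/ϵ. If m > N then |8/(m + 1)| ≤ 8/m < ϵ.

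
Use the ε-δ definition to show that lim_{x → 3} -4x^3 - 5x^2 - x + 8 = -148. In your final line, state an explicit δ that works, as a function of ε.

Let ε > 0. We want δ > 0 such that 0 < |x − 3| < δ implies |(-4x^3 - 5x^2 - x + 8) + 148| < ε.
(-4x^3 - 5x^2 - x + 8) + 148 = -4x^3 - 5x^2 - x + 156 = (x − 3)(-4x^2 - 17x - 52).
So |(-4x^3 - 5x^2 - x + 8) + 148| = |x − 3|·|-4x^2 - 17x - 52|.
Require δ ≤ 2. Then |x − 3| < 2 gives |x| < 5, and by the triangle inequality |-4x^2 - 17x - 52| ≤ 4·5^2 + 17·5 + 52 = 237.
Hence |(-4x^3 - 5x^2 - x + 8) + 148| ≤ 237|x − 3| < ε provided |x − 3| < ε/237.
Take δ = min(2, ε/237). Then 0 < |x − 3| < δ gives both |x − 3| < 2 and |x − 3| < ε/237, so |(-4x^3 - 5x^2 - x + 8) + 148| < ε.

δ = min(2, ε/237)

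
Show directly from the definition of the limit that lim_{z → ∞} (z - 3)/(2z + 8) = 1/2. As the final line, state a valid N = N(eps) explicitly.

Let eps > 0 be given. We seek N > 0 such that z > N implies |(z - 3)/(2z + 8) − (1/2)| < eps.
(z - 3)/(2z + 8) − (1/2) = (2(z - 3) − (2z + 8)) / (2(2z + 8)) = -14/(2(2z + 8)).
For z > 0 we have 2z + 8 > 2z, so |(z - 3)/(2z + 8) − (1/2)| = 14/(2(2z + 8)) < 14/(2·2z) = (7/2)/z.
Thus |(z - 3)/(2z + 8) − (1/2)| < eps whenever z > (7/2)/eps.
Take N = (7/2)/eps. If z > N then |(z - 3)/(2z + 8) − (1/2)| < (7/2)/z < eps.

N = (7/2)/eps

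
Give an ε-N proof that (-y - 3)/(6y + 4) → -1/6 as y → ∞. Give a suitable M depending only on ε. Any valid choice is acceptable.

M = (7/18)/ε

Let ε > 0 be given. We seek M > 0 such that y > M implies |(-y - 3)/(6y + 4) + 1/6| < ε.
(-y - 3)/(6y + 4) + 1/6 = (6(-y - 3) − (-1)(6y + 4)) / (6(6y + 4)) = -14/(6(6y + 4)).
For y > 0 we have 6y + 4 > 6y, so |(-y - 3)/(6y + 4) + 1/6| = 14/(6(6y + 4)) < 14/(6·6y) = (7/18)/y.
Thus |(-y - 3)/(6y + 4) + 1/6| < ε whenever y > (7/18)/ε.
Take M = (7/18)/ε. If y > M then |(-y - 3)/(6y + 4) + 1/6| < (7/18)/y < ε.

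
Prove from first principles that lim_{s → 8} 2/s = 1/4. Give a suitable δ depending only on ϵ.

Let ϵ > 0 be given. We seek δ > 0 such that 0 < |s − 8| < δ implies |2/s − (1/4)| < ϵ.
|2/s − (1/4)| = 2·|8 − s|/(8·|s|) = 2|s − 8|/(8|s|).
Require δ ≤ 4 so that |s| > 8 − 4 = 4, hence 8|s| > 32.
Then |2/s − (1/4)| < 2|s − 8|/32, which is < ϵ when |s − 8| < 16ϵ.
Take δ = min(4, 16ϵ). Then 0 < |s − 8| < δ gives both |s − 8| < 4 and |s − 8| < 16ϵ, so |2/s − (1/4)| < ϵ.

δ = min(4, 16ϵ)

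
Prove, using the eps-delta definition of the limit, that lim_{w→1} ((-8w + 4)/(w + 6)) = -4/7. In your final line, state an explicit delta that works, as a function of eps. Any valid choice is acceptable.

delta = min(7/2, (49/104)eps)

Fix eps > 0. We want delta > 0 with 0 < |w − 1| < delta ⇒ |(-8w + 4)/(w + 6) + 4/7| < eps.
Combining over a common denominator, (-8w + 4)/(w + 6) + 4/7 = [(-8w + 4)·7 − (-4)·(w + 6)] / [7·(w + 6)] = -52(w − 1) / (7(w + 6)).
So |(-8w + 4)/(w + 6) + 4/7| = 52|w − 1| / (7·|w + 6|).
Require delta ≤ 7/2, so |w + 6| ≥ |7| − |w − 1| > 7 − 7/2 = 7/2.
Hence |(-8w + 4)/(w + 6) + 4/7| < 52|w − 1|/(7·(7/2)) = (104/49)|w − 1|, which is < eps once |w − 1| < (49/104)eps.
Take delta = min(7/2, (49/104)eps). Then 0 < |w − 1| < delta forces both bounds, so |(-8w + 4)/(w + 6) + 4/7| < eps.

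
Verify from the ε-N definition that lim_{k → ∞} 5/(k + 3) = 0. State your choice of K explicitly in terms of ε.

Fix ε > 0. For k ≥ 1, |5/(k + 3) − 0| = 5/(k + 3) ≤ 5/k.
We need 5/k < ε, i.e. k > 5/ε.
Take K = 5/ε. If k > K then |5/(k + 3)| ≤ 5/k < ε.

K = 5/ε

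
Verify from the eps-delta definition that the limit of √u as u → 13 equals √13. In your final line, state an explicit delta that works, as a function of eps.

Suppose eps > 0. We want delta > 0 such that 0 < |u − 13| < delta implies |√u − √13| < eps.
Rationalise: √u − √13 = (u − 13)/(√u + √13), so |√u − √13| = |u − 13|/(√u + √13).
Restrict delta ≤ 13 so that |u − 13| < 13 forces u > 0, and then √u + √13 > √13.
Hence |√u − √13| < |u − 13|/√13, which is < eps once |u − 13| < √13·eps.
Take delta = min(13, √13·eps). If 0 < |u − 13| < delta then u > 0 and |√u − √13| < |u − 13|/√13 < eps.

delta = min(13, √13·eps)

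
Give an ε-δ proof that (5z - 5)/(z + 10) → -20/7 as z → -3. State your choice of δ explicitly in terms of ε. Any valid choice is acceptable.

Suppose ε > 0. We want δ > 0 with 0 < |z + 3| < δ ⇒ |(5z - 5)/(z + 10) + 20/7| < ε.
Combining over a common denominator, (5z - 5)/(z + 10) + 20/7 = [(5z - 5)·7 − (-20)·(z + 10)] / [7·(z + 10)] = 55(z + 3) / (7(z + 10)).
So |(5z - 5)/(z + 10) + 20/7| = 55|z + 3| / (7·|z + 10|).
Require δ ≤ 7/2, so |z + 10| ≥ |7| − |z + 3| > 7 − 7/2 = 7/2.
Hence |(5z - 5)/(z + 10) + 20/7| < 55|z + 3|/(7·(7/2)) = (110/49)|z + 3|, which is < ε once |z + 3| < (49/110)ε.
Take δ = min(7/2, (49/110)ε). Then 0 < |z + 3| < δ forces both bounds, so |(5z - 5)/(z + 10) + 20/7| < ε.

δ = min(7/2, (49/110)ε)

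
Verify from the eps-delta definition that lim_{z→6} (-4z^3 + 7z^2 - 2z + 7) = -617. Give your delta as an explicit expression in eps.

delta = min(1, eps/419)

Suppose eps > 0. We want delta > 0 such that 0 < |z − 6| < delta implies |(-4z^3 + 7z^2 - 2z + 7) + 617| < eps.
(-4z^3 + 7z^2 - 2z + 7) + 617 = -4z^3 + 7z^2 - 2z + 624 = (z − 6)(-4z^2 - 17z - 104).
So |(-4z^3 + 7z^2 - 2z + 7) + 617| = |z − 6|·|-4z^2 - 17z - 104|.
Require delta ≤ 1. Then |z − 6| < 1 gives |z| < 7, and by the triangle inequality |-4z^2 - 17z - 104| ≤ 4·7^2 + 17·7 + 104 = 419.
Hence |(-4z^3 + 7z^2 - 2z + 7) + 617| ≤ 419|z − 6| < eps provided |z − 6| < eps/419.
Choosing delta = min(1, eps/419) ensures both conditions, hence |(-4z^3 + 7z^2 - 2z + 7) + 617| < eps.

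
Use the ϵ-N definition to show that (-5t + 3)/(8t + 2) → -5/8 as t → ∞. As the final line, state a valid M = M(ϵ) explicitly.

Let ϵ > 0 be given. We seek M > 0 such that t > M implies |(-5t + 3)/(8t + 2) + 5/8| < ϵ.
(-5t + 3)/(8t + 2) + 5/8 = (8(-5t + 3) − (-5)(8t + 2)) / (8(8t + 2)) = 34/(8(8t + 2)).
For t > 0 we have 8t + 2 > 8t, so |(-5t + 3)/(8t + 2) + 5/8| = 34/(8(8t + 2)) < 34/(8·8t) = (17/32)/t.
Thus |(-5t + 3)/(8t + 2) + 5/8| < ϵ whenever t > (17/32)/ϵ.
Take M = (17/32)/ϵ. If t > M then |(-5t + 3)/(8t + 2) + 5/8| < (17/32)/t < ϵ.

M = (17/32)/ϵ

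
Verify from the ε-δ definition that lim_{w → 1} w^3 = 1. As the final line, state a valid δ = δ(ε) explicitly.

δ = min(1, ε/7)

Fix ε > 0. We seek δ > 0 with 0 < |w − 1| < δ ⇒ |w^3 − 1| < ε.
Factor: w^3 − 1 = (w − 1)(w^2 + w + 1), so |w^3 − 1| = |w − 1|·|w^2 + w + 1|.
Impose δ ≤ 1 so that |w| < 2; then |w^2 + w + 1| ≤ 7.
Hence |w^3 − 1| ≤ 7|w − 1|, which is < ε once |w − 1| < ε/7.
Take δ = min(1, ε/7). If 0 < |w − 1| < δ then both bounds hold and |w^3 − 1| ≤ 7|w − 1| < 7·(ε/7) = ε.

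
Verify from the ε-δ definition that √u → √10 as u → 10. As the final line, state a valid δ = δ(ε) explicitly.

Let ε > 0. We want δ > 0 such that 0 < |u − 10| < δ implies |√u − √10| < ε.
Rationalise: √u − √10 = (u − 10)/(√u + √10), so |√u − √10| = |u − 10|/(√u + √10).
Restrict δ ≤ 10 so that |u − 10| < 10 forces u > 0, and then √u + √10 > √10.
Hence |√u − √10| < |u − 10|/√10, which is < ε once |u − 10| < √10·ε.
Take δ = min(10, √10·ε). If 0 < |u − 10| < δ then u > 0 and |√u − √10| < |u − 10|/√10 < ε.

δ = min(10, √10·ε)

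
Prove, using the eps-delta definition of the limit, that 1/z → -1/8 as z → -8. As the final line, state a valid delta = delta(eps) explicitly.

Let eps > 0 be given. We seek delta > 0 such that 0 < |z + 8| < delta implies |1/z + 1/8| < eps.
|1/z + 1/8| = |-8 − z|/(8·|z|) = |z + 8|/(8|z|).
Require delta ≤ 4 so that |z| > 8 − 4 = 4, hence 8|z| > 32.
Then |1/z + 1/8| < |z + 8|/32, which is < eps when |z + 8| < 32eps.
Take delta = min(4, 32eps). Then 0 < |z + 8| < delta gives both |z + 8| < 4 and |z + 8| < 32eps, so |1/z + 1/8| < eps.

delta = min(4, 32eps)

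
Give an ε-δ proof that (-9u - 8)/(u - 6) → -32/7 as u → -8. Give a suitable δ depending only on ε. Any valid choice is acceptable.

δ = min(7, (49/31)ε)

Let ε > 0 be given. We want δ > 0 with 0 < |u + 8| < δ ⇒ |(-9u - 8)/(u - 6) + 32/7| < ε.
Combining over a common denominator, (-9u - 8)/(u - 6) + 32/7 = [(-9u - 8)·(-14) − 64·(u - 6)] / [(-14)·(u - 6)] = 62(u + 8) / ((-14)(u - 6)).
So |(-9u - 8)/(u - 6) + 32/7| = 62|u + 8| / (14·|u − 6|).
Restrict δ ≤ 7. Then |u + 8| < 7 gives |u − 6| = |(u + 8) + (-14)| ≥ 14 − 7 = 7.
Hence |(-9u - 8)/(u - 6) + 32/7| < 62|u + 8|/(14·7) = (31/49)|u + 8|, which is < ε once |u + 8| < (49/31)ε.
Take δ = min(7, (49/31)ε). Then 0 < |u + 8| < δ forces both bounds, so |(-9u - 8)/(u - 6) + 32/7| < ε.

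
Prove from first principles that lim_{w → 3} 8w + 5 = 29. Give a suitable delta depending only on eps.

delta = eps/8

Let eps > 0. We need delta > 0 so that 0 < |w − 3| < delta implies |(8w + 5) − 29| < eps.
|(8w + 5) − 29| = |8w - 24| = 8|w − 3|.
So 8|w − 3| < eps exactly when |w − 3| < eps/8.
Take delta = eps/8. If 0 < |w − 3| < delta then |(8w + 5) − 29| = 8|w − 3| < 8·(eps/8) = eps.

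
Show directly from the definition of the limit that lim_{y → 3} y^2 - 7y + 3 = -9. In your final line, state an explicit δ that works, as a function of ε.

Fix ε > 0. We want δ > 0 such that 0 < |y − 3| < δ implies |(y^2 - 7y + 3) + 9| < ε.
(y^2 - 7y + 3) + 9 = y^2 - 7y + 12 = (y − 3)(y - 4).
So |(y^2 - 7y + 3) + 9| = |y − 3|·|y - 4|.
Assume first that |y − 3| < 2, so |y| < 5. Then |y - 4| ≤ 5 + 4 = 9.
Hence |(y^2 - 7y + 3) + 9| ≤ 9|y − 3| < ε provided |y − 3| < ε/9.
Choosing δ = min(2, ε/9) ensures both conditions, hence |(y^2 - 7y + 3) + 9| < ε.

δ = min(2, ε/9)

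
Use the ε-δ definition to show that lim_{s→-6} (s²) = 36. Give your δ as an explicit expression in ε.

δ = min(1, ε/13)

Let ε > 0. We seek δ > 0 with 0 < |s + 6| < δ ⇒ |s² − 36| < ε.
Factor: s² − 36 = (s + 6)(s - 6), so |s² − 36| = |s + 6|·|s - 6|.
Restrict δ ≤ 1. Then |s + 6| < 1 gives |s| < 7, so by the triangle inequality |s - 6| ≤ 7 + 6 = 13.
Hence |s² − 36| ≤ 13|s + 6|, which is < ε once |s + 6| < ε/13.
Take δ = min(1, ε/13). If 0 < |s + 6| < δ then both bounds hold and |s² − 36| ≤ 13|s + 6| < 13·(ε/13) = ε.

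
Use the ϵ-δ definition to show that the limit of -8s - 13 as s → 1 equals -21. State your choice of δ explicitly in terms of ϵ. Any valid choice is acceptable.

Let ϵ > 0. We need δ > 0 so that 0 < |s − 1| < δ implies |(-8s - 13) + 21| < ϵ.
|(-8s - 13) + 21| = |-8s + 8| = 8|s − 1|.
So 8|s − 1| < ϵ exactly when |s − 1| < ϵ/8.
Take δ = ϵ/8. If 0 < |s − 1| < δ then |(-8s - 13) + 21| = 8|s − 1| < 8·(ϵ/8) = ϵ.

δ = ϵ/8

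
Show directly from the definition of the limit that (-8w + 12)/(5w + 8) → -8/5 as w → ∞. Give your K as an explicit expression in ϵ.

K = (124/25)/ϵ

Suppose ϵ > 0. We seek K > 0 such that w > K implies |(-8w + 12)/(5w + 8) + 8/5| < ϵ.
(-8w + 12)/(5w + 8) + 8/5 = (5(-8w + 12) − (-8)(5w + 8)) / (5(5w + 8)) = 124/(5(5w + 8)).
For w > 0 we have 5w + 8 > 5w, so |(-8w + 12)/(5w + 8) + 8/5| = 124/(5(5w + 8)) < 124/(5·5w) = (124/25)/w.
Thus |(-8w + 12)/(5w + 8) + 8/5| < ϵ whenever w > (124/25)/ϵ.
Take K = (124/25)/ϵ. If w > K then |(-8w + 12)/(5w + 8) + 8/5| < (124/25)/w < ϵ.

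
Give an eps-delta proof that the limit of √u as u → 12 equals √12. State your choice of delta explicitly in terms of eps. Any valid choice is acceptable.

delta = min(12, √12·eps)

Suppose eps > 0. We want delta > 0 such that 0 < |u − 12| < delta implies |√u − √12| < eps.
Rationalise: √u − √12 = (u − 12)/(√u + √12), so |√u − √12| = |u − 12|/(√u + √12).
Restrict delta ≤ 12 so that |u − 12| < 12 forces u > 0, and then √u + √12 > √12.
Hence |√u − √12| < |u − 12|/√12, which is < eps once |u − 12| < √12·eps.
Take delta = min(12, √12·eps). If 0 < |u − 12| < delta then u > 0 and |√u − √12| < |u − 12|/√12 < eps.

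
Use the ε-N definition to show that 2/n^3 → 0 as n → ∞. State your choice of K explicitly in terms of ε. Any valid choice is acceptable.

K = (2/ε)^{1/3}

Let ε > 0. For n ≥ 1, |2/n^3 − 0| = 2/n^3.
2/n^3 < ε ⇔ n^3 > 2/ε ⇔ n > (2/ε)^{1/3}.
Take K = (2/ε)^{1/3}. Then n > K implies 2/n^3 < ε.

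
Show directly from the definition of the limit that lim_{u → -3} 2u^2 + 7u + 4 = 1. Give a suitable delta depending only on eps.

Suppose eps > 0. We want delta > 0 such that 0 < |u + 3| < delta implies |(2u^2 + 7u + 4) − 1| < eps.
(2u^2 + 7u + 4) − 1 = 2u^2 + 7u + 3 = (u + 3)(2u + 1).
So |(2u^2 + 7u + 4) − 1| = |u + 3|·|2u + 1|.
Require delta ≤ 2. Then |u + 3| < 2 gives |u| < 5, and by the triangle inequality |2u + 1| ≤ 2·5 + 1 = 11.
Hence |(2u^2 + 7u + 4) − 1| ≤ 11|u + 3| < eps provided |u + 3| < eps/11.
Take delta = min(2, eps/11). Then 0 < |u + 3| < delta gives both |u + 3| < 2 and |u + 3| < eps/11, so |(2u^2 + 7u + 4) − 1| < eps.

delta = min(2, eps/11)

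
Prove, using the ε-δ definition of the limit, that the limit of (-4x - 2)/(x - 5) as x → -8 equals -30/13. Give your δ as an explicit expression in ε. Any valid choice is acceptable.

Let ε > 0. We want δ > 0 with 0 < |x + 8| < δ ⇒ |(-4x - 2)/(x - 5) + 30/13| < ε.
Combining over a common denominator, (-4x - 2)/(x - 5) + 30/13 = [(-4x - 2)·(-13) − 30·(x - 5)] / [(-13)·(x - 5)] = 22(x + 8) / ((-13)(x - 5)).
So |(-4x - 2)/(x - 5) + 30/13| = 22|x + 8| / (13·|x − 5|).
Require δ ≤ 13/2, so |x − 5| ≥ |-13| − |x + 8| > 13 − 13/2 = 13/2.
Hence |(-4x - 2)/(x - 5) + 30/13| < 22|x + 8|/(13·(13/2)) = (44/169)|x + 8|, which is < ε once |x + 8| < (169/44)ε.
Take δ = min(13/2, (169/44)ε). Then 0 < |x + 8| < δ forces both bounds, so |(-4x - 2)/(x - 5) + 30/13| < ε.

δ = min(13/2, (169/44)ε)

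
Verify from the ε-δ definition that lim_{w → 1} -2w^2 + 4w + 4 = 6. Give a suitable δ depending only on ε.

Suppose ε > 0. We want δ > 0 such that 0 < |w − 1| < δ implies |(-2w^2 + 4w + 4) − 6| < ε.
(-2w^2 + 4w + 4) − 6 = -2w^2 + 4w - 2 = (w − 1)(-2w + 2).
So |(-2w^2 + 4w + 4) − 6| = |w − 1|·|-2w + 2|.
Require δ ≤ 1. Then |w − 1| < 1 gives |w| < 2, and by the triangle inequality |-2w + 2| ≤ 2·2 + 2 = 6.
Hence |(-2w^2 + 4w + 4) − 6| ≤ 6|w − 1| < ε provided |w − 1| < ε/6.
Take δ = min(1, ε/6). Then 0 < |w − 1| < δ gives both |w − 1| < 1 and |w − 1| < ε/6, so |(-2w^2 + 4w + 4) − 6| < ε.

δ = min(1, ε/6)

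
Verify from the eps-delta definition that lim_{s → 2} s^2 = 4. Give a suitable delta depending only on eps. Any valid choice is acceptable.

Suppose eps > 0. We seek delta > 0 with 0 < |s − 2| < delta ⇒ |s^2 − 4| < eps.
Factor: s^2 − 4 = (s − 2)(s + 2), so |s^2 − 4| = |s − 2|·|s + 2|.
Impose delta ≤ 1 so that |s| < 3; then |s + 2| ≤ 5.
Hence |s^2 − 4| ≤ 5|s − 2|, which is < eps once |s − 2| < eps/5.
Take delta = min(1, eps/5). If 0 < |s − 2| < delta then both bounds hold and |s^2 − 4| ≤ 5|s − 2| < 5·(eps/5) = eps.

delta = min(1, eps/5)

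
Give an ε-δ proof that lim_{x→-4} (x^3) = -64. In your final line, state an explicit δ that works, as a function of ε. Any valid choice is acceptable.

δ = min(1, ε/61)

Fix ε > 0. We seek δ > 0 with 0 < |x + 4| < δ ⇒ |x^3 + 64| < ε.
Factor: x^3 + 64 = (x + 4)(x^2 - 4x + 16), so |x^3 + 64| = |x + 4|·|x^2 - 4x + 16|.
Impose δ ≤ 1 so that |x| < 5; then |x^2 - 4x + 16| ≤ 61.
Hence |x^3 + 64| ≤ 61|x + 4|, which is < ε once |x + 4| < ε/61.
Take δ = min(1, ε/61). If 0 < |x + 4| < δ then both bounds hold and |x^3 + 64| ≤ 61|x + 4| < 61·(ε/61) = ε.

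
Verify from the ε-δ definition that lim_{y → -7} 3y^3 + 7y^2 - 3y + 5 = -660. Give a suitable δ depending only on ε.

Suppose ε > 0. We want δ > 0 such that 0 < |y + 7| < δ implies |(3y^3 + 7y^2 - 3y + 5) + 660| < ε.
(3y^3 + 7y^2 - 3y + 5) + 660 = 3y^3 + 7y^2 - 3y + 665 = (y + 7)(3y^2 - 14y + 95).
So |(3y^3 + 7y^2 - 3y + 5) + 660| = |y + 7|·|3y^2 - 14y + 95|.
Require δ ≤ 1. Then |y + 7| < 1 gives |y| < 8, and by the triangle inequality |3y^2 - 14y + 95| ≤ 3·8^2 + 14·8 + 95 = 399.
Hence |(3y^3 + 7y^2 - 3y + 5) + 660| ≤ 399|y + 7| < ε provided |y + 7| < ε/399.
Choosing δ = min(1, ε/399) ensures both conditions, hence |(3y^3 + 7y^2 - 3y + 5) + 660| < ε.

δ = min(1, ε/399)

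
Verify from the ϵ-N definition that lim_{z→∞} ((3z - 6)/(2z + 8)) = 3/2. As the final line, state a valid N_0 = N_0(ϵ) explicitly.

Let ϵ > 0 be given. We seek N_0 > 0 such that z > N_0 implies |(3z - 6)/(2z + 8) − (3/2)| < ϵ.
(3z - 6)/(2z + 8) − (3/2) = (2(3z - 6) − 3(2z + 8)) / (2(2z + 8)) = -36/(2(2z + 8)).
For z > 0 we have 2z + 8 > 2z, so |(3z - 6)/(2z + 8) − (3/2)| = 36/(2(2z + 8)) < 36/(2·2z) = 9/z.
Thus |(3z - 6)/(2z + 8) − (3/2)| < ϵ whenever z > 9/ϵ.
Take N_0 = 9/ϵ. If z > N_0 then |(3z - 6)/(2z + 8) − (3/2)| < 9/z < ϵ.

N_0 = 9/ϵ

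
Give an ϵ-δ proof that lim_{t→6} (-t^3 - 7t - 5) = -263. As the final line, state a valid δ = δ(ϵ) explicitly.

δ = min(2, ϵ/155)

Let ϵ > 0. We want δ > 0 such that 0 < |t − 6| < δ implies |(-t^3 - 7t - 5) + 263| < ϵ.
(-t^3 - 7t - 5) + 263 = -t^3 - 7t + 258 = (t − 6)(-t^2 - 6t - 43).
So |(-t^3 - 7t - 5) + 263| = |t − 6|·|-t^2 - 6t - 43|.
Assume first that |t − 6| < 2, so |t| < 8. Then |-t^2 - 6t - 43| ≤ 8^2 + 6·8 + 43 = 155.
Hence |(-t^3 - 7t - 5) + 263| ≤ 155|t − 6| < ϵ provided |t − 6| < ϵ/155.
Choosing δ = min(2, ϵ/155) ensures both conditions, hence |(-t^3 - 7t - 5) + 263| < ϵ.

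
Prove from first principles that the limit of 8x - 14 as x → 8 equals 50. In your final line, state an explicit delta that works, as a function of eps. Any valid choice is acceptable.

Fix eps > 0. We need delta > 0 so that 0 < |x − 8| < delta implies |(8x - 14) − 50| < eps.
|(8x - 14) − 50| = |8x - 64| = 8|x − 8|.
So 8|x − 8| < eps exactly when |x − 8| < eps/8.
Take delta = eps/8. If 0 < |x − 8| < delta then |(8x - 14) − 50| = 8|x − 8| < 8·(eps/8) = eps.

delta = eps/8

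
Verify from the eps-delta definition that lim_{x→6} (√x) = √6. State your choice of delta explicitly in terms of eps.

Fix eps > 0. We want delta > 0 such that 0 < |x − 6| < delta implies |√x − √6| < eps.
Rationalise: √x − √6 = (x − 6)/(√x + √6), so |√x − √6| = |x − 6|/(√x + √6).
Restrict delta ≤ 6 so that |x − 6| < 6 forces x > 0, and then √x + √6 > √6.
Hence |√x − √6| < |x − 6|/√6, which is < eps once |x − 6| < √6·eps.
Take delta = min(6, √6·eps). If 0 < |x − 6| < delta then x > 0 and |√x − √6| < |x − 6|/√6 < eps.

delta = min(6, √6·eps)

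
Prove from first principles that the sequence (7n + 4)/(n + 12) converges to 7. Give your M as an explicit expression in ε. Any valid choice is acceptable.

M = 80/ε

Let ε > 0. For n ≥ 1, |(7n + 4)/(n + 12) − 7| = |-80|/((n + 12)) = 80/((n + 12)).
Since n + 12 ≥ n for n ≥ 1, this is ≤ 80/(n) = 80/n.
So |(7n + 4)/(n + 12) − 7| < ε whenever n > 80/ε.
Take M = 80/ε. If n > M then |(7n + 4)/(n + 12) − 7| ≤ 80/n < ε.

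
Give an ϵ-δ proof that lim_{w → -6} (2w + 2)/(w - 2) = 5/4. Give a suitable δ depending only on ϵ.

Let ϵ > 0 be given. We want δ > 0 with 0 < |w + 6| < δ ⇒ |(2w + 2)/(w - 2) − (5/4)| < ϵ.
Combining over a common denominator, (2w + 2)/(w - 2) − (5/4) = [(2w + 2)·(-8) − (-10)·(w - 2)] / [(-8)·(w - 2)] = -6(w + 6) / ((-8)(w - 2)).
So |(2w + 2)/(w - 2) − (5/4)| = 6|w + 6| / (8·|w − 2|).
Restrict δ ≤ 4. Then |w + 6| < 4 gives |w − 2| = |(w + 6) + (-8)| ≥ 8 − 4 = 4.
Hence |(2w + 2)/(w - 2) − (5/4)| < 6|w + 6|/(8·4) = (3/16)|w + 6|, which is < ϵ once |w + 6| < (16/3)ϵ.
Take δ = min(4, (16/3)ϵ). Then 0 < |w + 6| < δ forces both bounds, so |(2w + 2)/(w - 2) − (5/4)| < ϵ.

δ = min(4, (16/3)ϵ)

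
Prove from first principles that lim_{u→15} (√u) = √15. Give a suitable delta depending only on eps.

Suppose eps > 0. We want delta > 0 such that 0 < |u − 15| < delta implies |√u − √15| < eps.
Multiplying by the conjugate, |√u − √15| = |u − 15|/(√u + √15).
Restrict delta ≤ 15 so that |u − 15| < 15 forces u > 0, and then √u + √15 > √15.
Hence |√u − √15| < |u − 15|/√15, which is < eps once |u − 15| < √15·eps.
Take delta = min(15, √15·eps). If 0 < |u − 15| < delta then u > 0 and |√u − √15| < |u − 15|/√15 < eps.

delta = min(15, √15·eps)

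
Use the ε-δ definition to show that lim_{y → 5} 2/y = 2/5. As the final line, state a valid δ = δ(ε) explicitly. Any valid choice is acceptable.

Let ε > 0 be given. We seek δ > 0 such that 0 < |y − 5| < δ implies |2/y − (2/5)| < ε.
|2/y − (2/5)| = 2·|5 − y|/(5·|y|) = 2|y − 5|/(5|y|).
Require δ ≤ 5/2 so that |y| > 5 − 5/2 = 5/2, hence 5|y| > 25/2.
Then |2/y − (2/5)| < 2|y − 5|/(25/2), which is < ε when |y − 5| < (25/4)ε.
Take δ = min(5/2, (25/4)ε). Then 0 < |y − 5| < δ gives both |y − 5| < 5/2 and |y − 5| < (25/4)ε, so |2/y − (2/5)| < ε.

δ = min(5/2, (25/4)ε)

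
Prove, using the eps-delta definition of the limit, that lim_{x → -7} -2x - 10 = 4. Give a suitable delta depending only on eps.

delta = eps/2

Let eps > 0. We need delta > 0 so that 0 < |x + 7| < delta implies |(-2x - 10) − 4| < eps.
|(-2x - 10) − 4| = |-2x - 14| = 2|x + 7|.
Thus it suffices that |x + 7| < eps/2.
Take delta = eps/2. If 0 < |x + 7| < delta then |(-2x - 10) − 4| = 2|x + 7| < 2·(eps/2) = eps.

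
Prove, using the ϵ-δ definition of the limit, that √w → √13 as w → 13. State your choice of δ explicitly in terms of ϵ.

δ = min(13, √13·ϵ)

Let ϵ > 0. We want δ > 0 such that 0 < |w − 13| < δ implies |√w − √13| < ϵ.
Rationalise: √w − √13 = (w − 13)/(√w + √13), so |√w − √13| = |w − 13|/(√w + √13).
Restrict δ ≤ 13 so that |w − 13| < 13 forces w > 0, and then √w + √13 > √13.
Hence |√w − √13| < |w − 13|/√13, which is < ϵ once |w − 13| < √13·ϵ.
Take δ = min(13, √13·ϵ). If 0 < |w − 13| < δ then w > 0 and |√w − √13| < |w − 13|/√13 < ϵ.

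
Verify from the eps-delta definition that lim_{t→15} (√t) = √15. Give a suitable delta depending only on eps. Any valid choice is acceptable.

Let eps > 0. We want delta > 0 such that 0 < |t − 15| < delta implies |√t − √15| < eps.
Rationalise: √t − √15 = (t − 15)/(√t + √15), so |√t − √15| = |t − 15|/(√t + √15).
Restrict delta ≤ 15 so that |t − 15| < 15 forces t > 0, and then √t + √15 > √15.
Hence |√t − √15| < |t − 15|/√15, which is < eps once |t − 15| < √15·eps.
Take delta = min(15, √15·eps). If 0 < |t − 15| < delta then t > 0 and |√t − √15| < |t − 15|/√15 < eps.

delta = min(15, √15·eps)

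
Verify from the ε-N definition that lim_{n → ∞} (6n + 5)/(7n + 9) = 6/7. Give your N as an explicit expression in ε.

N = (19/49)/ε

Let ε > 0 be given. For n ≥ 1, |(6n + 5)/(7n + 9) − (6/7)| = |-19|/(7(7n + 9)) = 19/(7(7n + 9)).
Since 7n + 9 ≥ 7n for n ≥ 1, this is ≤ 19/(7·7n) = (19/49)/n.
So |(6n + 5)/(7n + 9) − (6/7)| < ε whenever n > (19/49)/ε.
Take N = (19/49)/ε. If n > N then |(6n + 5)/(7n + 9) − (6/7)| ≤ (19/49)/n < ε.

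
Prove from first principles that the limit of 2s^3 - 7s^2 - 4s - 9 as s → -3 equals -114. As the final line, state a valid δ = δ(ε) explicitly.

Let ε > 0 be given. We want δ > 0 such that 0 < |s + 3| < δ implies |(2s^3 - 7s^2 - 4s - 9) + 114| < ε.
(2s^3 - 7s^2 - 4s - 9) + 114 = 2s^3 - 7s^2 - 4s + 105 = (s + 3)(2s^2 - 13s + 35).
So |(2s^3 - 7s^2 - 4s - 9) + 114| = |s + 3|·|2s^2 - 13s + 35|.
Require δ ≤ 1. Then |s + 3| < 1 gives |s| < 4, and by the triangle inequality |2s^2 - 13s + 35| ≤ 2·4^2 + 13·4 + 35 = 119.
Hence |(2s^3 - 7s^2 - 4s - 9) + 114| ≤ 119|s + 3| < ε provided |s + 3| < ε/119.
Choosing δ = min(1, ε/119) ensures both conditions, hence |(2s^3 - 7s^2 - 4s - 9) + 114| < ε.

δ = min(1, ε/119)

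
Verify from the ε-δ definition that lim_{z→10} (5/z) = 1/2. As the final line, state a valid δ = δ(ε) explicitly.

δ = min(5, 10ε)

Fix ε > 0. We seek δ > 0 such that 0 < |z − 10| < δ implies |5/z − (1/2)| < ε.
|5/z − (1/2)| = 5·|10 − z|/(10·|z|) = 5|z − 10|/(10|z|).
Require δ ≤ 5 so that |z| > 10 − 5 = 5, hence 10|z| > 50.
Then |5/z − (1/2)| < 5|z − 10|/50, which is < ε when |z − 10| < 10ε.
Take δ = min(5, 10ε). Then 0 < |z − 10| < δ gives both |z − 10| < 5 and |z − 10| < 10ε, so |5/z − (1/2)| < ε.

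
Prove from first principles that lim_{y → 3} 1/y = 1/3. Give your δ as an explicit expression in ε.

δ = min(3/2, (9/2)ε)

Let ε > 0 be given. We seek δ > 0 such that 0 < |y − 3| < δ implies |1/y − (1/3)| < ε.
|1/y − (1/3)| = |3 − y|/(3·|y|) = |y − 3|/(3|y|).
Restrict δ ≤ 3/2. Then |y − 3| < 3/2 gives |y| > 3/2, so 3|y| > 9/2.
Then |1/y − (1/3)| < |y − 3|/(9/2), which is < ε when |y − 3| < (9/2)ε.
Take δ = min(3/2, (9/2)ε). Then 0 < |y − 3| < δ gives both |y − 3| < 3/2 and |y − 3| < (9/2)ε, so |1/y − (1/3)| < ε.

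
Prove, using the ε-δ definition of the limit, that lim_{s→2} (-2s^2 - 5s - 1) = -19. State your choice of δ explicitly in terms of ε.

Fix ε > 0. We want δ > 0 such that 0 < |s − 2| < δ implies |(-2s^2 - 5s - 1) + 19| < ε.
(-2s^2 - 5s - 1) + 19 = -2s^2 - 5s + 18 = (s − 2)(-2s - 9).
So |(-2s^2 - 5s - 1) + 19| = |s − 2|·|-2s - 9|.
Require δ ≤ 1. Then |s − 2| < 1 gives |s| < 3, and by the triangle inequality |-2s - 9| ≤ 2·3 + 9 = 15.
Hence |(-2s^2 - 5s - 1) + 19| ≤ 15|s − 2| < ε provided |s − 2| < ε/15.
Take δ = min(1, ε/15). Then 0 < |s − 2| < δ gives both |s − 2| < 1 and |s − 2| < ε/15, so |(-2s^2 - 5s - 1) + 19| < ε.

δ = min(1, ε/15)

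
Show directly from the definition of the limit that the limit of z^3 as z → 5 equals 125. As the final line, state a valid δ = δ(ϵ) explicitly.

δ = min(1, ϵ/91)

Let ϵ > 0. We seek δ > 0 with 0 < |z − 5| < δ ⇒ |z^3 − 125| < ϵ.
Factor: z^3 − 125 = (z − 5)(z^2 + 5z + 25), so |z^3 − 125| = |z − 5|·|z^2 + 5z + 25|.
Restrict δ ≤ 1. Then |z − 5| < 1 gives |z| < 6, so by the triangle inequality |z^2 + 5z + 25| ≤ 6^2 + 5·6 + 25 = 91.
Hence |z^3 − 125| ≤ 91|z − 5|, which is < ϵ once |z − 5| < ϵ/91.
Take δ = min(1, ϵ/91). If 0 < |z − 5| < δ then both bounds hold and |z^3 − 125| ≤ 91|z − 5| < 91·(ϵ/91) = ϵ.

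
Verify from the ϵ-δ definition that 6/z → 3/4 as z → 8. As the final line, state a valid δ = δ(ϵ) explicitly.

δ = min(4, (16/3)ϵ)

Let ϵ > 0 be given. We seek δ > 0 such that 0 < |z − 8| < δ implies |6/z − (3/4)| < ϵ.
|6/z − (3/4)| = 6·|8 − z|/(8·|z|) = 6|z − 8|/(8|z|).
Restrict δ ≤ 4. Then |z − 8| < 4 gives |z| > 4, so 8|z| > 32.
Then |6/z − (3/4)| < 6|z − 8|/32, which is < ϵ when |z − 8| < (16/3)ϵ.
Take δ = min(4, (16/3)ϵ). Then 0 < |z − 8| < δ gives both |z − 8| < 4 and |z − 8| < (16/3)ϵ, so |6/z − (3/4)| < ϵ.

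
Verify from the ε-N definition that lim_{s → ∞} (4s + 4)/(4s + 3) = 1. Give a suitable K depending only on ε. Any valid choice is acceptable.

Let ε > 0 be given. We seek K > 0 such that s > K implies |(4s + 4)/(4s + 3) − 1| < ε.
(4s + 4)/(4s + 3) − 1 = (4(4s + 4) − 4(4s + 3)) / (4(4s + 3)) = 4/(4(4s + 3)).
For s > 0 we have 4s + 3 > 4s, so |(4s + 4)/(4s + 3) − 1| = 4/(4(4s + 3)) < 4/(4·4s) = (1/4)/s.
Thus |(4s + 4)/(4s + 3) − 1| < ε whenever s > (1/4)/ε.
Take K = (1/4)/ε. If s > K then |(4s + 4)/(4s + 3) − 1| < (1/4)/s < ε.

K = (1/4)/ε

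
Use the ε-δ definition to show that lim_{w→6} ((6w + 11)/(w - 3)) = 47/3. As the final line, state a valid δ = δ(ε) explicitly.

Suppose ε > 0. We want δ > 0 with 0 < |w − 6| < δ ⇒ |(6w + 11)/(w - 3) − (47/3)| < ε.
Combining over a common denominator, (6w + 11)/(w - 3) − (47/3) = [(6w + 11)·3 − 47·(w - 3)] / [3·(w - 3)] = -29(w − 6) / (3(w - 3)).
So |(6w + 11)/(w - 3) − (47/3)| = 29|w − 6| / (3·|w − 3|).
Restrict δ ≤ 3/2. Then |w − 6| < 3/2 gives |w − 3| = |(w − 6) + 3| ≥ 3 − 3/2 = 3/2.
Hence |(6w + 11)/(w - 3) − (47/3)| < 29|w − 6|/(3·(3/2)) = (58/9)|w − 6|, which is < ε once |w − 6| < (9/58)ε.
Take δ = min(3/2, (9/58)ε). Then 0 < |w − 6| < δ forces both bounds, so |(6w + 11)/(w - 3) − (47/3)| < ε.

δ = min(3/2, (9/58)ε)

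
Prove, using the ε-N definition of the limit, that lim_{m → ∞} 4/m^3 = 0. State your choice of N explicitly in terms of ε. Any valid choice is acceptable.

Fix ε > 0. For m ≥ 1, |4/m^3 − 0| = 4/m^3.
4/m^3 < ε ⇔ m^3 > 4/ε ⇔ m > (4/ε)^{1/3}.
Take N = (4/ε)^{1/3}. Then m > N implies 4/m^3 < ε.

N = (4/ε)^{1/3}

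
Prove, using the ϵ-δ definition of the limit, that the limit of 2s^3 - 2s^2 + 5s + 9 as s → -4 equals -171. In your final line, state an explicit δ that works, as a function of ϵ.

δ = min(1, ϵ/145)

Suppose ϵ > 0. We want δ > 0 such that 0 < |s + 4| < δ implies |(2s^3 - 2s^2 + 5s + 9) + 171| < ϵ.
(2s^3 - 2s^2 + 5s + 9) + 171 = 2s^3 - 2s^2 + 5s + 180 = (s + 4)(2s^2 - 10s + 45).
So |(2s^3 - 2s^2 + 5s + 9) + 171| = |s + 4|·|2s^2 - 10s + 45|.
Require δ ≤ 1. Then |s + 4| < 1 gives |s| < 5, and by the triangle inequality |2s^2 - 10s + 45| ≤ 2·5^2 + 10·5 + 45 = 145.
Hence |(2s^3 - 2s^2 + 5s + 9) + 171| ≤ 145|s + 4| < ϵ provided |s + 4| < ϵ/145.
Choosing δ = min(1, ϵ/145) ensures both conditions, hence |(2s^3 - 2s^2 + 5s + 9) + 171| < ϵ.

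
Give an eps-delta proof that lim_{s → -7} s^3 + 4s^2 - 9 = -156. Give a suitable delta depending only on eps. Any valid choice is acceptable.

delta = min(2, eps/129)

Suppose eps > 0. We want delta > 0 such that 0 < |s + 7| < delta implies |(s^3 + 4s^2 - 9) + 156| < eps.
(s^3 + 4s^2 - 9) + 156 = s^3 + 4s^2 + 147 = (s + 7)(s^2 - 3s + 21).
So |(s^3 + 4s^2 - 9) + 156| = |s + 7|·|s^2 - 3s + 21|.
Assume first that |s + 7| < 2, so |s| < 9. Then |s^2 - 3s + 21| ≤ 9^2 + 3·9 + 21 = 129.
Hence |(s^3 + 4s^2 - 9) + 156| ≤ 129|s + 7| < eps provided |s + 7| < eps/129.
Choosing delta = min(2, eps/129) ensures both conditions, hence |(s^3 + 4s^2 - 9) + 156| < eps.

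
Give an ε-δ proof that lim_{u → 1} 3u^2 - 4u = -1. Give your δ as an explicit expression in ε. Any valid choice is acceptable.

Suppose ε > 0. We want δ > 0 such that 0 < |u − 1| < δ implies |(3u^2 - 4u) + 1| < ε.
(3u^2 - 4u) + 1 = 3u^2 - 4u + 1 = (u − 1)(3u - 1).
So |(3u^2 - 4u) + 1| = |u − 1|·|3u - 1|.
Assume first that |u − 1| < 2, so |u| < 3. Then |3u - 1| ≤ 3·3 + 1 = 10.
Hence |(3u^2 - 4u) + 1| ≤ 10|u − 1| < ε provided |u − 1| < ε/10.
Take δ = min(2, ε/10). Then 0 < |u − 1| < δ gives both |u − 1| < 2 and |u − 1| < ε/10, so |(3u^2 - 4u) + 1| < ε.

δ = min(2, ε/10)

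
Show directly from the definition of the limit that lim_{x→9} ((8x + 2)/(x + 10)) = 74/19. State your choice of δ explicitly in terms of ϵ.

δ = min(19/2, (361/156)ϵ)

Let ϵ > 0. We want δ > 0 with 0 < |x − 9| < δ ⇒ |(8x + 2)/(x + 10) − (74/19)| < ϵ.
Combining over a common denominator, (8x + 2)/(x + 10) − (74/19) = [(8x + 2)·19 − 74·(x + 10)] / [19·(x + 10)] = 78(x − 9) / (19(x + 10)).
So |(8x + 2)/(x + 10) − (74/19)| = 78|x − 9| / (19·|x + 10|).
Require δ ≤ 19/2, so |x + 10| ≥ |19| − |x − 9| > 19 − 19/2 = 19/2.
Hence |(8x + 2)/(x + 10) − (74/19)| < 78|x − 9|/(19·(19/2)) = (156/361)|x − 9|, which is < ϵ once |x − 9| < (361/156)ϵ.
Take δ = min(19/2, (361/156)ϵ). Then 0 < |x − 9| < δ forces both bounds, so |(8x + 2)/(x + 10) − (74/19)| < ϵ.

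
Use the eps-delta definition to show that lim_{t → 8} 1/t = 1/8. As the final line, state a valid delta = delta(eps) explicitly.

Let eps > 0. We seek delta > 0 such that 0 < |t − 8| < delta implies |1/t − (1/8)| < eps.
|1/t − (1/8)| = |8 − t|/(8·|t|) = |t − 8|/(8|t|).
Require delta ≤ 4 so that |t| > 8 − 4 = 4, hence 8|t| > 32.
Then |1/t − (1/8)| < |t − 8|/32, which is < eps when |t − 8| < 32eps.
Take delta = min(4, 32eps). Then 0 < |t − 8| < delta gives both |t − 8| < 4 and |t − 8| < 32eps, so |1/t − (1/8)| < eps.

delta = min(4, 32eps)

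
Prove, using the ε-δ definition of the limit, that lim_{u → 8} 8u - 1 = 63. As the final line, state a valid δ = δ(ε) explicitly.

Let ε > 0 be given. We need δ > 0 so that 0 < |u − 8| < δ implies |(8u - 1) − 63| < ε.
Since (8u - 1) − 63 = 8(u − 8), we have |(8u - 1) − 63| = 8|u − 8|.
Thus it suffices that |u − 8| < ε/8.
Choosing δ = ε/8 gives |(8u - 1) − 63| = 8|u − 8| < ε whenever |u − 8| < δ.

δ = ε/8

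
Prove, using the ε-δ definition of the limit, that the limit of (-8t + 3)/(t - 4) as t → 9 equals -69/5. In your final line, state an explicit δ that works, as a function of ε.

δ = min(5/2, (25/58)ε)

Let ε > 0 be given. We want δ > 0 with 0 < |t − 9| < δ ⇒ |(-8t + 3)/(t - 4) + 69/5| < ε.
Combining over a common denominator, (-8t + 3)/(t - 4) + 69/5 = [(-8t + 3)·5 − (-69)·(t - 4)] / [5·(t - 4)] = 29(t − 9) / (5(t - 4)).
So |(-8t + 3)/(t - 4) + 69/5| = 29|t − 9| / (5·|t − 4|).
Restrict δ ≤ 5/2. Then |t − 9| < 5/2 gives |t − 4| = |(t − 9) + 5| ≥ 5 − 5/2 = 5/2.
Hence |(-8t + 3)/(t - 4) + 69/5| < 29|t − 9|/(5·(5/2)) = (58/25)|t − 9|, which is < ε once |t − 9| < (25/58)ε.
Take δ = min(5/2, (25/58)ε). Then 0 < |t − 9| < δ forces both bounds, so |(-8t + 3)/(t - 4) + 69/5| < ε.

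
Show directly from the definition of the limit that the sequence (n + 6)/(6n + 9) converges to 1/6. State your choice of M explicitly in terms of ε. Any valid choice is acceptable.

Suppose ε > 0. For n ≥ 1, |(n + 6)/(6n + 9) − (1/6)| = |27|/(6(6n + 9)) = 27/(6(6n + 9)).
Since 6n + 9 ≥ 6n for n ≥ 1, this is ≤ 27/(6·6n) = (3/4)/n.
So |(n + 6)/(6n + 9) − (1/6)| < ε whenever n > (3/4)/ε.
Take M = (3/4)/ε. If n > M then |(n + 6)/(6n + 9) − (1/6)| ≤ (3/4)/n < ε.

M = (3/4)/ε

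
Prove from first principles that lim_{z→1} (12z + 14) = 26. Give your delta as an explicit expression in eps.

delta = eps/12

Let eps > 0 be given. We need delta > 0 so that 0 < |z − 1| < delta implies |(12z + 14) − 26| < eps.
|(12z + 14) − 26| = |12z - 12| = 12|z − 1|.
Thus it suffices that |z − 1| < eps/12.
Take delta = eps/12. If 0 < |z − 1| < delta then |(12z + 14) − 26| = 12|z − 1| < 12·(eps/12) = eps.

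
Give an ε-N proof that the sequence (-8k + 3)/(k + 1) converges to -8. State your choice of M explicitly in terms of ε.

M = 11/ε

Suppose ε > 0. For k ≥ 1, |(-8k + 3)/(k + 1) + 8| = |11|/((k + 1)) = 11/((k + 1)).
Since k + 1 ≥ k for k ≥ 1, this is ≤ 11/(k) = 11/k.
So |(-8k + 3)/(k + 1) + 8| < ε whenever k > 11/ε.
Take M = 11/ε. If k > M then |(-8k + 3)/(k + 1) + 8| ≤ 11/k < ε.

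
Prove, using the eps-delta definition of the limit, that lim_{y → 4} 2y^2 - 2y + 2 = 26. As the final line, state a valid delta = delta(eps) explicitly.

delta = min(1, eps/16)

Let eps > 0 be given. We want delta > 0 such that 0 < |y − 4| < delta implies |(2y^2 - 2y + 2) − 26| < eps.
(2y^2 - 2y + 2) − 26 = 2y^2 - 2y - 24 = (y − 4)(2y + 6).
So |(2y^2 - 2y + 2) − 26| = |y − 4|·|2y + 6|.
Require delta ≤ 1. Then |y − 4| < 1 gives |y| < 5, and by the triangle inequality |2y + 6| ≤ 2·5 + 6 = 16.
Hence |(2y^2 - 2y + 2) − 26| ≤ 16|y − 4| < eps provided |y − 4| < eps/16.
Take delta = min(1, eps/16). Then 0 < |y − 4| < delta gives both |y − 4| < 1 and |y − 4| < eps/16, so |(2y^2 - 2y + 2) − 26| < eps.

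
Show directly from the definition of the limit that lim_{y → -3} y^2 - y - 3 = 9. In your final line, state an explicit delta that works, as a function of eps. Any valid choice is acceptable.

Fix eps > 0. We want delta > 0 such that 0 < |y + 3| < delta implies |(y^2 - y - 3) − 9| < eps.
(y^2 - y - 3) − 9 = y^2 - y - 12 = (y + 3)(y - 4).
So |(y^2 - y - 3) − 9| = |y + 3|·|y - 4|.
Assume first that |y + 3| < 1, so |y| < 4. Then |y - 4| ≤ 4 + 4 = 8.
Hence |(y^2 - y - 3) − 9| ≤ 8|y + 3| < eps provided |y + 3| < eps/8.
Choosing delta = min(1, eps/8) ensures both conditions, hence |(y^2 - y - 3) − 9| < eps.

delta = min(1, eps/8)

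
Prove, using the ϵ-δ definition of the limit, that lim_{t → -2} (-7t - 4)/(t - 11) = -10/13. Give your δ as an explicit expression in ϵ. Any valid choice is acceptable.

δ = min(13/2, (169/162)ϵ)

Let ϵ > 0 be given. We want δ > 0 with 0 < |t + 2| < δ ⇒ |(-7t - 4)/(t - 11) + 10/13| < ϵ.
Combining over a common denominator, (-7t - 4)/(t - 11) + 10/13 = [(-7t - 4)·(-13) − 10·(t - 11)] / [(-13)·(t - 11)] = 81(t + 2) / ((-13)(t - 11)).
So |(-7t - 4)/(t - 11) + 10/13| = 81|t + 2| / (13·|t − 11|).
Restrict δ ≤ 13/2. Then |t + 2| < 13/2 gives |t − 11| = |(t + 2) + (-13)| ≥ 13 − 13/2 = 13/2.
Hence |(-7t - 4)/(t - 11) + 10/13| < 81|t + 2|/(13·(13/2)) = (162/169)|t + 2|, which is < ϵ once |t + 2| < (169/162)ϵ.
Take δ = min(13/2, (169/162)ϵ). Then 0 < |t + 2| < δ forces both bounds, so |(-7t - 4)/(t - 11) + 10/13| < ϵ.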